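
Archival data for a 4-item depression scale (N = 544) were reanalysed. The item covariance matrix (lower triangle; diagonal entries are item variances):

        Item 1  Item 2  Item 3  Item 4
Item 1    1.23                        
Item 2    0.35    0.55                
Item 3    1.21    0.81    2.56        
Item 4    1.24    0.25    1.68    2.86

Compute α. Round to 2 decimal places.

Σσ²ᵢ = 1.23 + 0.55 + 2.56 + 2.86 = 7.20
Sum of off-diagonal covariances = 5.54
total variance = 7.20 + 2 × 5.54 = 18.28
α = (k/(k−1))·(1 − Σσ²ᵢ/total variance) = (4/3)·(1 − 7.20/18.28) = 0.81

α = 0.81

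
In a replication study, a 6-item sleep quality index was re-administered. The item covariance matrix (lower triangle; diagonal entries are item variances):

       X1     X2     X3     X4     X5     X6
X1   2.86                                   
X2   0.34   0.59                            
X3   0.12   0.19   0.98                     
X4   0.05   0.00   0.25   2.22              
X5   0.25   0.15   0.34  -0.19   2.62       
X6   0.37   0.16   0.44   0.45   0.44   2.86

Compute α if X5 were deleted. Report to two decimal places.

Remaining items: X1, X2, X3, X4, X6 (k = 5).
sum of item variances = 2.86 + 0.59 + 0.98 + 2.22 + 2.86 = 9.51
Var(T) = 9.51 + 2 × 2.37 = 14.25
α (item deleted) = (5/4)·(1 − 9.51/14.25) = 0.42

α = 0.42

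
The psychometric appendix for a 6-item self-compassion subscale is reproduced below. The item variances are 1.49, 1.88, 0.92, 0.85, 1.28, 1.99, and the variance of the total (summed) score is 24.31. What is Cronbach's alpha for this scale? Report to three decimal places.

α = 0.785

Σσ²ᵢ = 1.49 + 1.88 + 0.92 + 0.85 + 1.28 + 1.99 = 8.41
α = (k/(k−1))·(1 − Σσ²ᵢ/total variance) = (6/5)·(1 − 8.41/24.31) = 0.785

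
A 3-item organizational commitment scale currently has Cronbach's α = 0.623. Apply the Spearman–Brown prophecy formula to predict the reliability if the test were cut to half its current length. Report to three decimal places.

Length factor m = 1/2
α' = m·α / (1 − (1−m)·α)
   = 1/2 × 0.623 / (1 − (1 − 1/2) × 0.623)
   = 0.3115 / 0.6885 = 0.452

predicted reliability = 0.452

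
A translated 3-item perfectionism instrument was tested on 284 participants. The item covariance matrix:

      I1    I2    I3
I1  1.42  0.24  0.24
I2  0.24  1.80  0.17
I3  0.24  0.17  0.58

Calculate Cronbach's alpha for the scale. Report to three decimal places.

Cronbach's alpha = 0.382

Σσ²ᵢ = 1.42 + 1.80 + 0.58 = 3.80
Σ_{i<j} σ_ij = 0.65
σ²_T = 3.80 + 2 × 0.65 = 5.10
α = (k/(k−1))·(1 − Σσ²ᵢ/σ²_T) = (3/2)·(1 − 3.80/5.10) = 0.382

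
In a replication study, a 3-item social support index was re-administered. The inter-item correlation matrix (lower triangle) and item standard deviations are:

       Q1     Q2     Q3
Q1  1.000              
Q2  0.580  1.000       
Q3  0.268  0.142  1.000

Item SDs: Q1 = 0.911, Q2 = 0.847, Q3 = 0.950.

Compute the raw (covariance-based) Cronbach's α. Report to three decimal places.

Cronbach's α = 0.590

Σσ²ᵢ = 0.911² + 0.847² + 0.950² = 2.4498
Covariances σ_ij = r_ij · s_i · s_j:
  σ(Q1,Q2) = 0.580 × 0.911 × 0.847 = 0.4475
  σ(Q1,Q3) = 0.268 × 0.911 × 0.950 = 0.2319
  σ(Q2,Q3) = 0.142 × 0.847 × 0.950 = 0.1143
σ²_T = Σσ²ᵢ + 2·Σσ_ij = 2.4498 + 2 × 0.7937 = 4.0372
α = (3/2)·(1 − 2.4498/4.0372) = 0.590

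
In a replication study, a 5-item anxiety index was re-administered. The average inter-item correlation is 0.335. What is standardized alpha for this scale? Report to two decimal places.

Standardized α = k·r̄ / (1 + (k−1)·r̄) = 5 × 0.335 / (1 + 4 × 0.335)
  = 1.6750 / 2.3400 = 0.72

standardized alpha = 0.72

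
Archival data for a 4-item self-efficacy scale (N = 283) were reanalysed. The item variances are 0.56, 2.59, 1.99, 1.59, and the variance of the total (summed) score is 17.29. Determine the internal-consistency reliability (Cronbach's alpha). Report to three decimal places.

sum of item variances = 0.56 + 2.59 + 1.99 + 1.59 = 6.73
α = (k/(k−1))·(1 − sum of item variances/σ²_total) = (4/3)·(1 − 6.73/17.29) = 0.814

Cronbach's alpha = 0.814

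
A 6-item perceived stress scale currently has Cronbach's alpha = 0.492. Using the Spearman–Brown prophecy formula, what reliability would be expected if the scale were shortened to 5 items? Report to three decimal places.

predicted reliability = 0.447

Length factor m = 5/6 = 0.8333
α' = m·α / (1 − (1−m)·α)
   = 5/6 × 0.492 / (1 − (1 − 5/6) × 0.492)
   = 0.4100 / 0.9180 = 0.447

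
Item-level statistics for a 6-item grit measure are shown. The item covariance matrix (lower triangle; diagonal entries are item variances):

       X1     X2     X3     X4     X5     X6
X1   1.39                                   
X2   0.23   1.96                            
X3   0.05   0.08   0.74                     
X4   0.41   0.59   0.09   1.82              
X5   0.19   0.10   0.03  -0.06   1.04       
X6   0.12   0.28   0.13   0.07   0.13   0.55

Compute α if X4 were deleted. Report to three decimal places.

α = 0.401

Remaining items: X1, X2, X3, X5, X6 (k = 5).
sum of item variances = 1.39 + 1.96 + 0.74 + 1.04 + 0.55 = 5.68
σ²_T = 5.68 + 2 × 1.34 = 8.36
α (item deleted) = (5/4)·(1 − 5.68/8.36) = 0.401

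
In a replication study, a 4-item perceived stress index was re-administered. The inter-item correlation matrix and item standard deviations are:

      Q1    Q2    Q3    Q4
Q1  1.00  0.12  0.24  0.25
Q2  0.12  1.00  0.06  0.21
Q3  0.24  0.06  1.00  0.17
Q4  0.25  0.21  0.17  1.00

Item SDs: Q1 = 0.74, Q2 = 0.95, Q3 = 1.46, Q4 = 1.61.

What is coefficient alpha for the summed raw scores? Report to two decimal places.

coefficient alpha = 0.43

Σσ²ᵢ = 0.74² + 0.95² + 1.46² + 1.61² = 6.1738
Covariances σ_ij = r_ij · s_i · s_j:
  σ(Q1,Q2) = 0.12 × 0.74 × 0.95 = 0.0844
  σ(Q1,Q3) = 0.24 × 0.74 × 1.46 = 0.2593
  σ(Q1,Q4) = 0.25 × 0.74 × 1.61 = 0.2979
  σ(Q2,Q3) = 0.06 × 0.95 × 1.46 = 0.0832
  σ(Q2,Q4) = 0.21 × 0.95 × 1.61 = 0.3212
  σ(Q3,Q4) = 0.17 × 1.46 × 1.61 = 0.3996
σ²_T = Σσ²ᵢ + 2·Σσ_ij = 6.1738 + 2 × 1.4456 = 9.0650
α = (4/3)·(1 − 6.1738/9.0650) = 0.43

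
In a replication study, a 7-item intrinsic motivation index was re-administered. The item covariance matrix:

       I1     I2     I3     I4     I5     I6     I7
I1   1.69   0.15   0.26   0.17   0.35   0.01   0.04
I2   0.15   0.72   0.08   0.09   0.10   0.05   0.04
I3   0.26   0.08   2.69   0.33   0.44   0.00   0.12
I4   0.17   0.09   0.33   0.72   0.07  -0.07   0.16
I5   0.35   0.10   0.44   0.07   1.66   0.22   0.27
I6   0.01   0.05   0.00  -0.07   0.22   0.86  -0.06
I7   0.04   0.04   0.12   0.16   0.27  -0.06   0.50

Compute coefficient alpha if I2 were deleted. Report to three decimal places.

Remaining items: I1, I3, I4, I5, I6, I7 (k = 6).
Σσ²ᵢ = 1.69 + 2.69 + 0.72 + 1.66 + 0.86 + 0.50 = 8.12
Var(T) = 8.12 + 2 × 2.31 = 12.74
α (item deleted) = (6/5)·(1 − 8.12/12.74) = 0.435

coefficient alpha = 0.435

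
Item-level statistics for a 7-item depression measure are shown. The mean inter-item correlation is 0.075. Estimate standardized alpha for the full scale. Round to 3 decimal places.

standardized alpha = 0.362

Standardized α = k·r̄ / (1 + (k−1)·r̄) = 7 × 0.075 / (1 + 6 × 0.075)
  = 0.5250 / 1.4500 = 0.362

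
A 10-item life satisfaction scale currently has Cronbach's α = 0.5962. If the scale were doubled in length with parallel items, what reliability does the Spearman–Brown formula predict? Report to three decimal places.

predicted reliability = 0.747

Length factor m = 2
α' = m·α / (1 + (m−1)·α)
   = 2 × 0.5962 / (1 + (2 − 1) × 0.5962)
   = 1.1924 / 1.5962 = 0.747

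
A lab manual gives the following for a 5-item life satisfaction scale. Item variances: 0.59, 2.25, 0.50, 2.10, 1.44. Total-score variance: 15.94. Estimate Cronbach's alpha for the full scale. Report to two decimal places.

ΣVar(i) = 0.59 + 2.25 + 0.50 + 2.10 + 1.44 = 6.88
α = (k/(k−1))·(1 − ΣVar(i)/σ²_T) = (5/4)·(1 − 6.88/15.94) = 0.71

α = 0.71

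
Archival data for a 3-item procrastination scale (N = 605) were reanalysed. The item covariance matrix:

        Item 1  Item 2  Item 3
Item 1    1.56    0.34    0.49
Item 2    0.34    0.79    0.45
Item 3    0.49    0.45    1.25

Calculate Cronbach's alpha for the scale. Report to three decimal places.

Cronbach's alpha = 0.623

Σσᵢ² = 1.56 + 0.79 + 1.25 = 3.60
Σ_{i<j} σ_ij = 1.28
σ²_T = 3.60 + 2 × 1.28 = 6.16
α = (k/(k−1))·(1 − Σσᵢ²/σ²_T) = (3/2)·(1 − 3.60/6.16) = 0.623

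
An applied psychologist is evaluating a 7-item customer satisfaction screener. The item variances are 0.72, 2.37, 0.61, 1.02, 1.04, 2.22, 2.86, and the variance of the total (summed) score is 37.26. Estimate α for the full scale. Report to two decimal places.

Σσᵢ² = 0.72 + 2.37 + 0.61 + 1.02 + 1.04 + 2.22 + 2.86 = 10.84
α = (k/(k−1))·(1 − Σσᵢ²/Var(T)) = (7/6)·(1 − 10.84/37.26) = 0.83

α = 0.83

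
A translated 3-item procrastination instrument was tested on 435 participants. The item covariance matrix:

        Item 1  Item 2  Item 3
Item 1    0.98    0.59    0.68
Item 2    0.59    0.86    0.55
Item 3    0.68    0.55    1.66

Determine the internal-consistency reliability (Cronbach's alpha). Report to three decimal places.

Cronbach's alpha = 0.765

ΣVar(i) = 0.98 + 0.86 + 1.66 = 3.50
Σ_{i<j} σ_ij = 1.82
σ²_T = 3.50 + 2 × 1.82 = 7.14
α = (k/(k−1))·(1 − ΣVar(i)/σ²_T) = (3/2)·(1 − 3.50/7.14) = 0.765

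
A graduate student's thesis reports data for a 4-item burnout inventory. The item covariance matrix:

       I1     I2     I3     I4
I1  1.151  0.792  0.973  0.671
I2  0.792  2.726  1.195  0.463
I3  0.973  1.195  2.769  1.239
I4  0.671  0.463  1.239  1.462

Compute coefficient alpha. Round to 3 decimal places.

coefficient alpha = 0.758

Σσᵢ² = 1.151 + 2.726 + 2.769 + 1.462 = 8.108
Σ_{i<j} σ_ij = 5.333
Var(T) = 8.108 + 2 × 5.333 = 18.774
α = (k/(k−1))·(1 − Σσᵢ²/Var(T)) = (4/3)·(1 − 8.108/18.774) = 0.758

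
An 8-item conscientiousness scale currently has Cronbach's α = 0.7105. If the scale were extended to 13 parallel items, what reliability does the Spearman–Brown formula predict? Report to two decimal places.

predicted reliability = 0.80

Length factor m = 13/8 = 1.6250
α' = m·α / (1 + (m−1)·α)
   = 13/8 × 0.7105 / (1 + (13/8 − 1) × 0.7105)
   = 1.1546 / 1.4441 = 0.80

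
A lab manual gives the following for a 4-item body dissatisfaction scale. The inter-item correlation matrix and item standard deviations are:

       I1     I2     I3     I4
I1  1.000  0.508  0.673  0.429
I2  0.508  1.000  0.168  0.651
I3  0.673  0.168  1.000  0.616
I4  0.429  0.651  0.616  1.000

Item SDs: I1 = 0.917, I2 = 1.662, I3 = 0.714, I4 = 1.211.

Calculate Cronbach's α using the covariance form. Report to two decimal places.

Cronbach's α = 0.76

Σσ²ᵢ = 0.917² + 1.662² + 0.714² + 1.211² = 5.5794
Covariances σ_ij = r_ij · s_i · s_j:
  σ(I1,I2) = 0.508 × 0.917 × 1.662 = 0.7742
  σ(I1,I3) = 0.673 × 0.917 × 0.714 = 0.4406
  σ(I1,I4) = 0.429 × 0.917 × 1.211 = 0.4764
  σ(I2,I3) = 0.168 × 1.662 × 0.714 = 0.1994
  σ(I2,I4) = 0.651 × 1.662 × 1.211 = 1.3103
  σ(I3,I4) = 0.616 × 0.714 × 1.211 = 0.5326
σ²_T = Σσ²ᵢ + 2·Σσ_ij = 5.5794 + 2 × 3.7335 = 13.0464
α = (4/3)·(1 − 5.5794/13.0464) = 0.76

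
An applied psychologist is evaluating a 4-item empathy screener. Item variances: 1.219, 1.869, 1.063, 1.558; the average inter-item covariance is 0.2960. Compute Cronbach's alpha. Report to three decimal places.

sum of item variances = 1.219 + 1.869 + 1.063 + 1.558 = 5.709
Sum of the 6 distinct covariances = 6 × 0.2960 = 1.7760
total variance = sum of item variances + 2·Σcov = 5.709 + 2 × 1.7760 = 9.2610
α = (4/3)·(1 − 5.709/9.2610) = 0.511

Cronbach's alpha = 0.511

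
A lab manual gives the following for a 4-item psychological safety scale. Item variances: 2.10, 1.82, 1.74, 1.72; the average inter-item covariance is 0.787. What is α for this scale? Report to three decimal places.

Σσᵢ² = 2.10 + 1.82 + 1.74 + 1.72 = 7.38
Sum of the 6 distinct covariances = 6 × 0.787 = 4.722
Var(T) = Σσᵢ² + 2·Σcov = 7.38 + 2 × 4.722 = 16.824
α = (4/3)·(1 − 7.38/16.824) = 0.748

α = 0.748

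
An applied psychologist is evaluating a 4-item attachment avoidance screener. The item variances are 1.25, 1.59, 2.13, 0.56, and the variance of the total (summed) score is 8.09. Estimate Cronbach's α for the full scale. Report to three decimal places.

Σσᵢ² = 1.25 + 1.59 + 2.13 + 0.56 = 5.53
α = (k/(k−1))·(1 − Σσᵢ²/total variance) = (4/3)·(1 − 5.53/8.09) = 0.422

α = 0.422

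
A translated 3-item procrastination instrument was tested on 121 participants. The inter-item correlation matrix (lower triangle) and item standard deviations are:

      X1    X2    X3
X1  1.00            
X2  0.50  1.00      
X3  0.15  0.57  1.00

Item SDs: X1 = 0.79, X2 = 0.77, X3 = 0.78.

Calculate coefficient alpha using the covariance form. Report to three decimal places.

coefficient alpha = 0.671

Σσ²ᵢ = 0.79² + 0.77² + 0.78² = 1.8254
Covariances σ_ij = r_ij · s_i · s_j:
  σ(X1,X2) = 0.50 × 0.79 × 0.77 = 0.3042
  σ(X1,X3) = 0.15 × 0.79 × 0.78 = 0.0924
  σ(X2,X3) = 0.57 × 0.77 × 0.78 = 0.3423
σ²_T = Σσ²ᵢ + 2·Σσ_ij = 1.8254 + 2 × 0.7389 = 3.3032
α = (3/2)·(1 − 1.8254/3.3032) = 0.671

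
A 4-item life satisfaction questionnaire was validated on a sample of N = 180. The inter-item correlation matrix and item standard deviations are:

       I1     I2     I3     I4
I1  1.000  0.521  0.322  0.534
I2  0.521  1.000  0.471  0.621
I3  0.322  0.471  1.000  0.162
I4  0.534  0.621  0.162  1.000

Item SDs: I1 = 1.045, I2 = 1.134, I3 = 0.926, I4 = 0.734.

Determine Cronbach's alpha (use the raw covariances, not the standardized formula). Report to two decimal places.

α = 0.75

Σσ²ᵢ = 1.045² + 1.134² + 0.926² + 0.734² = 3.7742
Covariances σ_ij = r_ij · s_i · s_j:
  σ(I1,I2) = 0.521 × 1.045 × 1.134 = 0.6174
  σ(I1,I3) = 0.322 × 1.045 × 0.926 = 0.3116
  σ(I1,I4) = 0.534 × 1.045 × 0.734 = 0.4096
  σ(I2,I3) = 0.471 × 1.134 × 0.926 = 0.4946
  σ(I2,I4) = 0.621 × 1.134 × 0.734 = 0.5169
  σ(I3,I4) = 0.162 × 0.926 × 0.734 = 0.1101
σ²_T = Σσ²ᵢ + 2·Σσ_ij = 3.7742 + 2 × 2.4602 = 8.6946
α = (4/3)·(1 − 3.7742/8.6946) = 0.75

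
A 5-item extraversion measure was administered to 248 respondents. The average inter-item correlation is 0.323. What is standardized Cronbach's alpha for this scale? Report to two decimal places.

α = 0.70

Standardized α = k·r̄ / (1 + (k−1)·r̄) = 5 × 0.323 / (1 + 4 × 0.323)
  = 1.6150 / 2.2920 = 0.70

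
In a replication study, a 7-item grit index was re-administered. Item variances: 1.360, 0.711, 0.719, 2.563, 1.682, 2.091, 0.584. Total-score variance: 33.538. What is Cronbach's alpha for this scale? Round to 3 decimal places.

ΣVar(i) = 1.360 + 0.711 + 0.719 + 2.563 + 1.682 + 2.091 + 0.584 = 9.710
α = (k/(k−1))·(1 − ΣVar(i)/Var(T)) = (7/6)·(1 − 9.710/33.538) = 0.829

Cronbach's alpha = 0.829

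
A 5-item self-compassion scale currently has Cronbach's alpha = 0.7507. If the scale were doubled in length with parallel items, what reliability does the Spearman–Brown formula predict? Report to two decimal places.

predicted reliability = 0.86

Length factor m = 2
α' = m·α / (1 + (m−1)·α)
   = 2 × 0.7507 / (1 + (2 − 1) × 0.7507)
   = 1.5014 / 1.7507 = 0.86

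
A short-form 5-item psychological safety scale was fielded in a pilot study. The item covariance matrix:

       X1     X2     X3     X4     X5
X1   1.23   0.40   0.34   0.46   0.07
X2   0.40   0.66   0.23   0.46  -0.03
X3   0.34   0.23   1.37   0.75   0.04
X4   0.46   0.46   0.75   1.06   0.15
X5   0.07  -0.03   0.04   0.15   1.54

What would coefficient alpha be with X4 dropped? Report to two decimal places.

Remaining items: X1, X2, X3, X5 (k = 4).
ΣVar(i) = 1.23 + 0.66 + 1.37 + 1.54 = 4.80
total variance = 4.80 + 2 × 1.05 = 6.90
α (item deleted) = (4/3)·(1 − 4.80/6.90) = 0.41

coefficient alpha = 0.41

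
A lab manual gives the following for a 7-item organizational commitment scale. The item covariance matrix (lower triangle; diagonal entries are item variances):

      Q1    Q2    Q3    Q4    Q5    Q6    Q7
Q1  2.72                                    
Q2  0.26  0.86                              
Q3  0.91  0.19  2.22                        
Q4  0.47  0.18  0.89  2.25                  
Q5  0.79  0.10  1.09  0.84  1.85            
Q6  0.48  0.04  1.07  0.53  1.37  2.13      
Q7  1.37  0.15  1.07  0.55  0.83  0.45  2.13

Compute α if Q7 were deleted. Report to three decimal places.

α = 0.726

Remaining items: Q1, Q2, Q3, Q4, Q5, Q6 (k = 6).
ΣVar(i) = 2.72 + 0.86 + 2.22 + 2.25 + 1.85 + 2.13 = 12.03
total variance = 12.03 + 2 × 9.21 = 30.45
α (item deleted) = (6/5)·(1 − 12.03/30.45) = 0.726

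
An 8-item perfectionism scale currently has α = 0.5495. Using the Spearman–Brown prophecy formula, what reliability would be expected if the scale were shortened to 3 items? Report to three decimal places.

predicted reliability = 0.314

Length factor m = 3/8 = 0.3750
α' = m·α / (1 − (1−m)·α)
   = 3/8 × 0.5495 / (1 − (1 − 3/8) × 0.5495)
   = 0.2061 / 0.6566 = 0.314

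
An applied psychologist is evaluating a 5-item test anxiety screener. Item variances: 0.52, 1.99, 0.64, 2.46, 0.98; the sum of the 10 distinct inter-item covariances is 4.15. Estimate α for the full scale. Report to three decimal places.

Σσ²ᵢ = 0.52 + 1.99 + 0.64 + 2.46 + 0.98 = 6.59
Sum of distinct covariances = 4.15
total variance = Σσ²ᵢ + 2·Σcov = 6.59 + 2 × 4.15 = 14.89
α = (5/4)·(1 − 6.59/14.89) = 0.697

α = 0.697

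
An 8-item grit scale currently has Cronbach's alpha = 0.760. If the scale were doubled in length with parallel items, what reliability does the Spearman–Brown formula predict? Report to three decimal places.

predicted reliability = 0.864

Length factor m = 2
α' = m·α / (1 + (m−1)·α)
   = 2 × 0.760 / (1 + (2 − 1) × 0.760)
   = 1.5200 / 1.7600 = 0.864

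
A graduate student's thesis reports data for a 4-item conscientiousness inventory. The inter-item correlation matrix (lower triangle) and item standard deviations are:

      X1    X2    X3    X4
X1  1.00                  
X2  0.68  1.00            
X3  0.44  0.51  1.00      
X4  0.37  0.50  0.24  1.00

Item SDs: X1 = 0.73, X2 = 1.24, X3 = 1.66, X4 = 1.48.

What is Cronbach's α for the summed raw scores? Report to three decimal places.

Cronbach's α = 0.719

Σσ²ᵢ = 0.73² + 1.24² + 1.66² + 1.48² = 7.0165
Covariances σ_ij = r_ij · s_i · s_j:
  σ(X1,X2) = 0.68 × 0.73 × 1.24 = 0.6155
  σ(X1,X3) = 0.44 × 0.73 × 1.66 = 0.5332
  σ(X1,X4) = 0.37 × 0.73 × 1.48 = 0.3997
  σ(X2,X3) = 0.51 × 1.24 × 1.66 = 1.0498
  σ(X2,X4) = 0.50 × 1.24 × 1.48 = 0.9176
  σ(X3,X4) = 0.24 × 1.66 × 1.48 = 0.5896
σ²_T = Σσ²ᵢ + 2·Σσ_ij = 7.0165 + 2 × 4.1054 = 15.2273
α = (4/3)·(1 − 7.0165/15.2273) = 0.719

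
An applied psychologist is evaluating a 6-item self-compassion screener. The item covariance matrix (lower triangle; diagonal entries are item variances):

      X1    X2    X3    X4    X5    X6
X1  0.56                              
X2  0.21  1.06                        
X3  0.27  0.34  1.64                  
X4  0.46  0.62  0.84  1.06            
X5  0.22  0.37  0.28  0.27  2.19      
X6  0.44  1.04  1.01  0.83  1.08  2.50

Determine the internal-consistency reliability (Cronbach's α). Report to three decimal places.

Σσᵢ² = 0.56 + 1.06 + 1.64 + 1.06 + 2.19 + 2.50 = 9.01
Σ_{i<j} σ_ij = 8.28
total variance = 9.01 + 2 × 8.28 = 25.57
α = (k/(k−1))·(1 − Σσᵢ²/total variance) = (6/5)·(1 − 9.01/25.57) = 0.777

Cronbach's α = 0.777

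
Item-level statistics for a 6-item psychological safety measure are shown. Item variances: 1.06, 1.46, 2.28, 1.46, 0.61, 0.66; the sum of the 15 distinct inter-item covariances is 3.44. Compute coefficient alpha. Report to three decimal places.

Σσ²ᵢ = 1.06 + 1.46 + 2.28 + 1.46 + 0.61 + 0.66 = 7.53
Sum of distinct covariances = 3.44
Var(T) = Σσ²ᵢ + 2·Σcov = 7.53 + 2 × 3.44 = 14.41
α = (6/5)·(1 − 7.53/14.41) = 0.573

α = 0.573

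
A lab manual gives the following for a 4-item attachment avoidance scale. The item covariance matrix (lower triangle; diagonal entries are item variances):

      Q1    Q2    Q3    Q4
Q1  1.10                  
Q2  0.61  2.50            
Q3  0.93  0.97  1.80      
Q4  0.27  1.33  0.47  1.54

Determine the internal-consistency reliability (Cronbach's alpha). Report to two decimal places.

Σσ²ᵢ = 1.10 + 2.50 + 1.80 + 1.54 = 6.94
Sum of off-diagonal covariances = 4.58
total variance = 6.94 + 2 × 4.58 = 16.10
α = (k/(k−1))·(1 − Σσ²ᵢ/total variance) = (4/3)·(1 − 6.94/16.10) = 0.76

α = 0.76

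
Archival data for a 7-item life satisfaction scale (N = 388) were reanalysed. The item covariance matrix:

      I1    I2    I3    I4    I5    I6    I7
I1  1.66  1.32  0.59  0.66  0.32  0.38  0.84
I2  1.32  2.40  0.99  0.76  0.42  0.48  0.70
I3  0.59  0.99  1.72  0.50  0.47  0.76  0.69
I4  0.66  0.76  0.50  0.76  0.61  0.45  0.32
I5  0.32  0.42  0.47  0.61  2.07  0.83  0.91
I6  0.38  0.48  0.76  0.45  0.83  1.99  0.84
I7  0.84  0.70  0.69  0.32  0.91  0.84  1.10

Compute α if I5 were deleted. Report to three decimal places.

α = 0.817

Remaining items: I1, I2, I3, I4, I6, I7 (k = 6).
ΣVar(i) = 1.66 + 2.40 + 1.72 + 0.76 + 1.99 + 1.10 = 9.63
Var(T) = 9.63 + 2 × 10.28 = 30.19
α (item deleted) = (6/5)·(1 − 9.63/30.19) = 0.817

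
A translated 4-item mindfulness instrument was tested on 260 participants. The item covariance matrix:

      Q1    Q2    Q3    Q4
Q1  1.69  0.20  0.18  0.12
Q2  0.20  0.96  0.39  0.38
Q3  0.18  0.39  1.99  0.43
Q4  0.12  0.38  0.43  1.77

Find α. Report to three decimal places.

α = 0.462

Σσ²ᵢ = 1.69 + 0.96 + 1.99 + 1.77 = 6.41
Sum of off-diagonal covariances = 1.70
total variance = 6.41 + 2 × 1.70 = 9.81
α = (k/(k−1))·(1 − Σσ²ᵢ/total variance) = (4/3)·(1 − 6.41/9.81) = 0.462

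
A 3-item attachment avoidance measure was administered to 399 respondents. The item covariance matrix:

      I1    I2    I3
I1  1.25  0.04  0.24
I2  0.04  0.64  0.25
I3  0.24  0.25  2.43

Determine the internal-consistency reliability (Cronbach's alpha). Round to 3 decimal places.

α = 0.296

sum of item variances = 1.25 + 0.64 + 2.43 = 4.32
Sum of off-diagonal covariances = 0.53
Var(T) = 4.32 + 2 × 0.53 = 5.38
α = (k/(k−1))·(1 − sum of item variances/Var(T)) = (3/2)·(1 − 4.32/5.38) = 0.296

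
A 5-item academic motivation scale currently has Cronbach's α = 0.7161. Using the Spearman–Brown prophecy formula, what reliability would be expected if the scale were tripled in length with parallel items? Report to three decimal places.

Length factor m = 3
α' = m·α / (1 + (m−1)·α)
   = 3 × 0.7161 / (1 + (3 − 1) × 0.7161)
   = 2.1483 / 2.4322 = 0.883

predicted reliability = 0.883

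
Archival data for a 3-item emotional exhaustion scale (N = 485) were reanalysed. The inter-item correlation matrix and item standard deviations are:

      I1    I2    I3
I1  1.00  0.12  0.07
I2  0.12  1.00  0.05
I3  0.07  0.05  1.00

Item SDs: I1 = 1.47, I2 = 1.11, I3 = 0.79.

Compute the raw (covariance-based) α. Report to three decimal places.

Σσ²ᵢ = 1.47² + 1.11² + 0.79² = 4.0171
Covariances σ_ij = r_ij · s_i · s_j:
  σ(I1,I2) = 0.12 × 1.47 × 1.11 = 0.1958
  σ(I1,I3) = 0.07 × 1.47 × 0.79 = 0.0813
  σ(I2,I3) = 0.05 × 1.11 × 0.79 = 0.0438
σ²_T = Σσ²ᵢ + 2·Σσ_ij = 4.0171 + 2 × 0.3209 = 4.6589
α = (3/2)·(1 − 4.0171/4.6589) = 0.207

α = 0.207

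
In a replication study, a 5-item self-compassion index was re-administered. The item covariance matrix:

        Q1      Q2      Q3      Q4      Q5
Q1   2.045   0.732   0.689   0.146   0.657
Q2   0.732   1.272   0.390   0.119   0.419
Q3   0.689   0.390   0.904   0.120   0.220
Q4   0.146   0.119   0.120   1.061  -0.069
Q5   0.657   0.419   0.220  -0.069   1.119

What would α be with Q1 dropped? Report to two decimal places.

α = 0.47

Remaining items: Q2, Q3, Q4, Q5 (k = 4).
Σσᵢ² = 1.272 + 0.904 + 1.061 + 1.119 = 4.356
σ²_T = 4.356 + 2 × 1.199 = 6.754
α (item deleted) = (4/3)·(1 − 4.356/6.754) = 0.47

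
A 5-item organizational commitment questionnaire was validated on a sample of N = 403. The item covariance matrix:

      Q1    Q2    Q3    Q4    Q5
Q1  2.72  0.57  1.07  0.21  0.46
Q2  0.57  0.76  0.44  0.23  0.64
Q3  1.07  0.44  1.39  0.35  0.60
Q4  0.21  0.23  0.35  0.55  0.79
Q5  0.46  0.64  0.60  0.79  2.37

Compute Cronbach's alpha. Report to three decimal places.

Σσᵢ² = 2.72 + 0.76 + 1.39 + 0.55 + 2.37 = 7.79
Sum of off-diagonal covariances = 5.36
σ²_T = 7.79 + 2 × 5.36 = 18.51
α = (k/(k−1))·(1 − Σσᵢ²/σ²_T) = (5/4)·(1 − 7.79/18.51) = 0.724

α = 0.724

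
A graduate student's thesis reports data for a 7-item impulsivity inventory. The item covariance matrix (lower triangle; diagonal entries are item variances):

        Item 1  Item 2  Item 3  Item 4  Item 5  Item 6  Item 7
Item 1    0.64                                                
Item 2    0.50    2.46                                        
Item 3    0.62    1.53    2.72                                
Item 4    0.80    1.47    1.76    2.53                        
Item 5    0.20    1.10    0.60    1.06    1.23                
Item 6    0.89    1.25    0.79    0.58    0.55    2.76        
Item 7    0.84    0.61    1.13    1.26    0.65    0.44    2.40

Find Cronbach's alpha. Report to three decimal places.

Cronbach's alpha = 0.836

Σσᵢ² = 0.64 + 2.46 + 2.72 + 2.53 + 1.23 + 2.76 + 2.40 = 14.74
Sum of the distinct covariances = 18.63
σ²_T = 14.74 + 2 × 18.63 = 52.00
α = (k/(k−1))·(1 − Σσᵢ²/σ²_T) = (7/6)·(1 − 14.74/52.00) = 0.836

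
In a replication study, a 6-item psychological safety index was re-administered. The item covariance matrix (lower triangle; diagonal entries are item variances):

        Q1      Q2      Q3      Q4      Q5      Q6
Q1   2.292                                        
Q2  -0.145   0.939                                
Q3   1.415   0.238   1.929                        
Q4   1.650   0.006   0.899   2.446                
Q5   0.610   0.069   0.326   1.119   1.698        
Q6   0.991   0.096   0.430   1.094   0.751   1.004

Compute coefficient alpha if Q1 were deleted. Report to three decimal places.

Remaining items: Q2, Q3, Q4, Q5, Q6 (k = 5).
Σσᵢ² = 0.939 + 1.929 + 2.446 + 1.698 + 1.004 = 8.016
σ²_T = 8.016 + 2 × 5.028 = 18.072
α (item deleted) = (5/4)·(1 − 8.016/18.072) = 0.696

α = 0.696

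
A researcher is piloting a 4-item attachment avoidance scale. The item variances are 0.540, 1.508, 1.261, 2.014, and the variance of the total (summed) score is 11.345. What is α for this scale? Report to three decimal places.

ΣVar(i) = 0.540 + 1.508 + 1.261 + 2.014 = 5.323
α = (k/(k−1))·(1 − ΣVar(i)/σ²_total) = (4/3)·(1 − 5.323/11.345) = 0.708

α = 0.708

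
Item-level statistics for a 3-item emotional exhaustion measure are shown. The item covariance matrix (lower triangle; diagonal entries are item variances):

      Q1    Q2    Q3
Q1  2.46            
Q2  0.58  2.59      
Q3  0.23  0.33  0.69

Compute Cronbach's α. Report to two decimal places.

Cronbach's α = 0.43

Σσᵢ² = 2.46 + 2.59 + 0.69 = 5.74
Σ_{i<j} σ_ij = 1.14
σ²_T = 5.74 + 2 × 1.14 = 8.02
α = (k/(k−1))·(1 − Σσᵢ²/σ²_T) = (3/2)·(1 − 5.74/8.02) = 0.43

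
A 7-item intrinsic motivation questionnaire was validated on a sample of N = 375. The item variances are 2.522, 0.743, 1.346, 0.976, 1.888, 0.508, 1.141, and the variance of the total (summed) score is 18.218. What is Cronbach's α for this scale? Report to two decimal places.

α = 0.58

Σσᵢ² = 2.522 + 0.743 + 1.346 + 0.976 + 1.888 + 0.508 + 1.141 = 9.124
α = (k/(k−1))·(1 − Σσᵢ²/σ²_T) = (7/6)·(1 − 9.124/18.218) = 0.58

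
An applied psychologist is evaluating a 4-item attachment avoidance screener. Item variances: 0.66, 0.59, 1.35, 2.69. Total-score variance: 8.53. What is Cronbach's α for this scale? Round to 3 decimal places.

α = 0.506

ΣVar(i) = 0.66 + 0.59 + 1.35 + 2.69 = 5.29
α = (k/(k−1))·(1 − ΣVar(i)/Var(T)) = (4/3)·(1 − 5.29/8.53) = 0.506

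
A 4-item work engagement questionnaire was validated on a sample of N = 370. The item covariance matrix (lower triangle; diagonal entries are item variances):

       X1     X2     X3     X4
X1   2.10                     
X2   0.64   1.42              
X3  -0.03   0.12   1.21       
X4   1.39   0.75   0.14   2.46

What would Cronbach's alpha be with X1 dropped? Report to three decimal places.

Cronbach's alpha = 0.426

Remaining items: X2, X3, X4 (k = 3).
ΣVar(i) = 1.42 + 1.21 + 2.46 = 5.09
total variance = 5.09 + 2 × 1.01 = 7.11
α (item deleted) = (3/2)·(1 − 5.09/7.11) = 0.426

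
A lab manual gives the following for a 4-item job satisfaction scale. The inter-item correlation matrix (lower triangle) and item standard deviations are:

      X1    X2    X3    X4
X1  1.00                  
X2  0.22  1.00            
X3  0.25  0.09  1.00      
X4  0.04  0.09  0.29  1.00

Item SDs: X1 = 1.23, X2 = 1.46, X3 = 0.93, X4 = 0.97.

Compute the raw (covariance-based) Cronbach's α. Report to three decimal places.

Σσ²ᵢ = 1.23² + 1.46² + 0.93² + 0.97² = 5.4503
Covariances σ_ij = r_ij · s_i · s_j:
  σ(X1,X2) = 0.22 × 1.23 × 1.46 = 0.3951
  σ(X1,X3) = 0.25 × 1.23 × 0.93 = 0.2860
  σ(X1,X4) = 0.04 × 1.23 × 0.97 = 0.0477
  σ(X2,X3) = 0.09 × 1.46 × 0.93 = 0.1222
  σ(X2,X4) = 0.09 × 1.46 × 0.97 = 0.1275
  σ(X3,X4) = 0.29 × 0.93 × 0.97 = 0.2616
σ²_T = Σσ²ᵢ + 2·Σσ_ij = 5.4503 + 2 × 1.2401 = 7.9305
α = (4/3)·(1 − 5.4503/7.9305) = 0.417

α = 0.417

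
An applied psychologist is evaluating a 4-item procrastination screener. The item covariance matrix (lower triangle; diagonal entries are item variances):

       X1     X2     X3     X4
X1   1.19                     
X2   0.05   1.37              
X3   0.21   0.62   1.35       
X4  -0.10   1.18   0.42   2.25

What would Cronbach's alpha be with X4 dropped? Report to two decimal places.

Remaining items: X1, X2, X3 (k = 3).
sum of item variances = 1.19 + 1.37 + 1.35 = 3.91
Var(T) = 3.91 + 2 × 0.88 = 5.67
α (item deleted) = (3/2)·(1 − 3.91/5.67) = 0.47

Cronbach's alpha = 0.47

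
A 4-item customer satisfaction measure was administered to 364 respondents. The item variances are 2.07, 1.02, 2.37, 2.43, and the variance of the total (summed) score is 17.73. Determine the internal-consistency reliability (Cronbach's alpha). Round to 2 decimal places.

Σσ²ᵢ = 2.07 + 1.02 + 2.37 + 2.43 = 7.89
α = (k/(k−1))·(1 − Σσ²ᵢ/σ²_T) = (4/3)·(1 − 7.89/17.73) = 0.74

Cronbach's alpha = 0.74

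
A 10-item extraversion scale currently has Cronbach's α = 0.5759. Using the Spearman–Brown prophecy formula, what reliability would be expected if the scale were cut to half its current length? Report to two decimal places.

Length factor m = 1/2
α' = m·α / (1 − (1−m)·α)
   = 1/2 × 0.5759 / (1 − (1 − 1/2) × 0.5759)
   = 0.2879 / 0.7121 = 0.40

predicted reliability = 0.40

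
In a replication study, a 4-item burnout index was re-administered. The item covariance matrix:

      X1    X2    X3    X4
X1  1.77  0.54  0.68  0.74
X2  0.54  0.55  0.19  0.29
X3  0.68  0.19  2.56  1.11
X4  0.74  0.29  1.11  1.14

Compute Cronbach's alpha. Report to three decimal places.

ΣVar(i) = 1.77 + 0.55 + 2.56 + 1.14 = 6.02
Sum of off-diagonal covariances = 3.55
σ²_total = 6.02 + 2 × 3.55 = 13.12
α = (k/(k−1))·(1 − ΣVar(i)/σ²_total) = (4/3)·(1 − 6.02/13.12) = 0.722

Cronbach's alpha = 0.722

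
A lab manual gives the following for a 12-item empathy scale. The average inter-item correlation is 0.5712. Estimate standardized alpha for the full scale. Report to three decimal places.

Standardized α = k·r̄ / (1 + (k−1)·r̄) = 12 × 0.5712 / (1 + 11 × 0.5712)
  = 6.8544 / 7.2832 = 0.941

standardized alpha = 0.941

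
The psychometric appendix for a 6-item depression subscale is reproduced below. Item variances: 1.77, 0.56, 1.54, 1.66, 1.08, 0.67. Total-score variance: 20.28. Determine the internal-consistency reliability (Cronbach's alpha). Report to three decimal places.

Cronbach's alpha = 0.769

Σσᵢ² = 1.77 + 0.56 + 1.54 + 1.66 + 1.08 + 0.67 = 7.28
α = (k/(k−1))·(1 − Σσᵢ²/σ²_total) = (6/5)·(1 − 7.28/20.28) = 0.769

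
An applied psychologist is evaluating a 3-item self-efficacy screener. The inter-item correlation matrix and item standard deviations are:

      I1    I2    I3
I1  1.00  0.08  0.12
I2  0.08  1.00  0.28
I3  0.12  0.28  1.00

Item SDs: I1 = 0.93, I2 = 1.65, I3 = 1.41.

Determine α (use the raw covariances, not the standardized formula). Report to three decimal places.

α = 0.376

Σσ²ᵢ = 0.93² + 1.65² + 1.41² = 5.5755
Covariances σ_ij = r_ij · s_i · s_j:
  σ(I1,I2) = 0.08 × 0.93 × 1.65 = 0.1228
  σ(I1,I3) = 0.12 × 0.93 × 1.41 = 0.1574
  σ(I2,I3) = 0.28 × 1.65 × 1.41 = 0.6514
σ²_T = Σσ²ᵢ + 2·Σσ_ij = 5.5755 + 2 × 0.9316 = 7.4387
α = (3/2)·(1 − 5.5755/7.4387) = 0.376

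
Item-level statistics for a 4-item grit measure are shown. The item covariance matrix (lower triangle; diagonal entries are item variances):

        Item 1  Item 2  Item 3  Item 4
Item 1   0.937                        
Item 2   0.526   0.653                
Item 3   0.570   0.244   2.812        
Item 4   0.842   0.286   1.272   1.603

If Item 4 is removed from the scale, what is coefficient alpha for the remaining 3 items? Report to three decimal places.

Remaining items: Item 1, Item 2, Item 3 (k = 3).
Σσ²ᵢ = 0.937 + 0.653 + 2.812 = 4.402
total variance = 4.402 + 2 × 1.340 = 7.082
α (item deleted) = (3/2)·(1 − 4.402/7.082) = 0.568

coefficient alpha = 0.568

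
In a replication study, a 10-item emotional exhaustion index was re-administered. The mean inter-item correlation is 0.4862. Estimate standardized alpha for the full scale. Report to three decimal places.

standardized alpha = 0.904

Standardized α = k·r̄ / (1 + (k−1)·r̄) = 10 × 0.4862 / (1 + 9 × 0.4862)
  = 4.8620 / 5.3758 = 0.904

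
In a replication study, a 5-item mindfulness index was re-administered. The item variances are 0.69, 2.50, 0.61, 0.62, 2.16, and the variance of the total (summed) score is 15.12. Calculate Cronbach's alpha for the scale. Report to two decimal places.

ΣVar(i) = 0.69 + 2.50 + 0.61 + 0.62 + 2.16 = 6.58
α = (k/(k−1))·(1 − ΣVar(i)/total variance) = (5/4)·(1 − 6.58/15.12) = 0.71

α = 0.71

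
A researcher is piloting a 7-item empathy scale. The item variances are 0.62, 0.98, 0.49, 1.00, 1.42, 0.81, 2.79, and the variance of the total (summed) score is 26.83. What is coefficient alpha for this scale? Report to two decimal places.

sum of item variances = 0.62 + 0.98 + 0.49 + 1.00 + 1.42 + 0.81 + 2.79 = 8.11
α = (k/(k−1))·(1 − sum of item variances/σ²_total) = (7/6)·(1 − 8.11/26.83) = 0.81

coefficient alpha = 0.81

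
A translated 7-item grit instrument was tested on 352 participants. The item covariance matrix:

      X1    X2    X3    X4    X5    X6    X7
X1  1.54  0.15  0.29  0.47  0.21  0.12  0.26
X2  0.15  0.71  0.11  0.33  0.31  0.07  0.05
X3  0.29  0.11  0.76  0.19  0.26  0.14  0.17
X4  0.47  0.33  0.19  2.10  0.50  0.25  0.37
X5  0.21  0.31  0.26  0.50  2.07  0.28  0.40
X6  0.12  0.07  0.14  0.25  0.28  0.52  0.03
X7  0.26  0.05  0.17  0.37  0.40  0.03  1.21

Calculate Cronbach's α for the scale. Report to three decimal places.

Cronbach's α = 0.615

Σσ²ᵢ = 1.54 + 0.71 + 0.76 + 2.10 + 2.07 + 0.52 + 1.21 = 8.91
Sum of the distinct covariances = 4.96
σ²_total = 8.91 + 2 × 4.96 = 18.83
α = (k/(k−1))·(1 − Σσ²ᵢ/σ²_total) = (7/6)·(1 − 8.91/18.83) = 0.615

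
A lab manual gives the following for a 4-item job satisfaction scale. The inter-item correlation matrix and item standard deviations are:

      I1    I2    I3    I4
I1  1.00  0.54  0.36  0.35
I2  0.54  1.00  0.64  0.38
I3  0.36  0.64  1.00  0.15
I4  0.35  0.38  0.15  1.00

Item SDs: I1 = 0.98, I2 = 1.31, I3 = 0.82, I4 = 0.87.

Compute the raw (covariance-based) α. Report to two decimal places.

Σσ²ᵢ = 0.98² + 1.31² + 0.82² + 0.87² = 4.1058
Covariances σ_ij = r_ij · s_i · s_j:
  σ(I1,I2) = 0.54 × 0.98 × 1.31 = 0.6933
  σ(I1,I3) = 0.36 × 0.98 × 0.82 = 0.2893
  σ(I1,I4) = 0.35 × 0.98 × 0.87 = 0.2984
  σ(I2,I3) = 0.64 × 1.31 × 0.82 = 0.6875
  σ(I2,I4) = 0.38 × 1.31 × 0.87 = 0.4331
  σ(I3,I4) = 0.15 × 0.82 × 0.87 = 0.1070
σ²_T = Σσ²ᵢ + 2·Σσ_ij = 4.1058 + 2 × 2.5086 = 9.1230
α = (4/3)·(1 − 4.1058/9.1230) = 0.73

α = 0.73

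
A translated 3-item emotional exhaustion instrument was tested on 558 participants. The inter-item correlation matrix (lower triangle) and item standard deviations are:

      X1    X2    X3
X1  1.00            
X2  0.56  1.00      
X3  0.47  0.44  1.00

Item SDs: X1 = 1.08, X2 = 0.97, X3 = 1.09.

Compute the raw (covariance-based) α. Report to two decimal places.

α = 0.74

Σσ²ᵢ = 1.08² + 0.97² + 1.09² = 3.2954
Covariances σ_ij = r_ij · s_i · s_j:
  σ(X1,X2) = 0.56 × 1.08 × 0.97 = 0.5867
  σ(X1,X3) = 0.47 × 1.08 × 1.09 = 0.5533
  σ(X2,X3) = 0.44 × 0.97 × 1.09 = 0.4652
σ²_T = Σσ²ᵢ + 2·Σσ_ij = 3.2954 + 2 × 1.6052 = 6.5058
α = (3/2)·(1 − 3.2954/6.5058) = 0.74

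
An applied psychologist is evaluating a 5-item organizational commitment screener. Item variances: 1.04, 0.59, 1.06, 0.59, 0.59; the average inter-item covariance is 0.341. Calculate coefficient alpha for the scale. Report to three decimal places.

α = 0.797

Σσᵢ² = 1.04 + 0.59 + 1.06 + 0.59 + 0.59 = 3.87
Sum of the 10 distinct covariances = 10 × 0.341 = 3.410
total variance = Σσᵢ² + 2·Σcov = 3.87 + 2 × 3.410 = 10.690
α = (5/4)·(1 − 3.87/10.690) = 0.797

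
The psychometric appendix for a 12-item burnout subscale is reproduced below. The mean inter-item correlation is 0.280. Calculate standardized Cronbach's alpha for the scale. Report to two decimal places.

α = 0.82

Standardized α = k·r̄ / (1 + (k−1)·r̄) = 12 × 0.280 / (1 + 11 × 0.280)
  = 3.3600 / 4.0800 = 0.82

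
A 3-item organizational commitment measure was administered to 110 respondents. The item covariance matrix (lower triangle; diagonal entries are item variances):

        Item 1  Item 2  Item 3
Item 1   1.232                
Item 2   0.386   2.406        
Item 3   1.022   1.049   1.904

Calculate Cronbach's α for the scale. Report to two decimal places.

sum of item variances = 1.232 + 2.406 + 1.904 = 5.542
Sum of off-diagonal covariances = 2.457
Var(T) = 5.542 + 2 × 2.457 = 10.456
α = (k/(k−1))·(1 − sum of item variances/Var(T)) = (3/2)·(1 − 5.542/10.456) = 0.70

α = 0.70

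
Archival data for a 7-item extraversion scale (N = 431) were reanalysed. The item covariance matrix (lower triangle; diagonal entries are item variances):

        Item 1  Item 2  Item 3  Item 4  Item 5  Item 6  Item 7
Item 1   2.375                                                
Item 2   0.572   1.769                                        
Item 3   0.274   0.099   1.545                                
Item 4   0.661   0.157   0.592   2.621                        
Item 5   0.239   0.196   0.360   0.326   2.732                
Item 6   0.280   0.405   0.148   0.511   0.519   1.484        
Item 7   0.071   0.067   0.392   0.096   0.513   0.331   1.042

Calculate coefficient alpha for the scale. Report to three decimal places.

coefficient alpha = 0.584

ΣVar(i) = 2.375 + 1.769 + 1.545 + 2.621 + 2.732 + 1.484 + 1.042 = 13.568
Sum of the distinct covariances = 6.809
σ²_T = 13.568 + 2 × 6.809 = 27.186
α = (k/(k−1))·(1 − ΣVar(i)/σ²_T) = (7/6)·(1 − 13.568/27.186) = 0.584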